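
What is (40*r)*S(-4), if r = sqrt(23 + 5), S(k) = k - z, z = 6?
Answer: -800*sqrt(7) ≈ -2116.6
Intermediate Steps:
S(k) = -6 + k (S(k) = k - 1*6 = k - 6 = -6 + k)
r = 2*sqrt(7) (r = sqrt(28) = 2*sqrt(7) ≈ 5.2915)
(40*r)*S(-4) = (40*(2*sqrt(7)))*(-6 - 4) = (80*sqrt(7))*(-10) = -800*sqrt(7)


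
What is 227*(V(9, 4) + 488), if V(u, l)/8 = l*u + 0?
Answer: 176152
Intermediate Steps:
V(u, l) = 8*l*u (V(u, l) = 8*(l*u + 0) = 8*(l*u) = 8*l*u)
227*(V(9, 4) + 488) = 227*(8*4*9 + 488) = 227*(288 + 488) = 227*776 = 176152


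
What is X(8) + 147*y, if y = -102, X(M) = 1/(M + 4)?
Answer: -179927/12 ≈ -14994.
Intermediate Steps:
X(M) = 1/(4 + M)
X(8) + 147*y = 1/(4 + 8) + 147*(-102) = 1/12 - 14994 = -179927/12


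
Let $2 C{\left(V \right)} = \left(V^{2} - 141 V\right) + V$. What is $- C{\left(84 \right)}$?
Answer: $2352$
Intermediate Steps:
$C{\left(V \right)} = \frac{V^{2}}{2} - 70 V$ ($C{\left(V \right)} = \frac{\left(V^{2} - 141 V\right) + V}{2} = \frac{V^{2} - 140 V}{2} = \frac{V^{2}}{2} - 70 V$)
$- C{\left(84 \right)} = - \frac{84 \left(-140 + 84\right)}{2} = - \frac{84 \left(-56\right)}{2} = \left(-1\right) \left(-2352\right) = 2352$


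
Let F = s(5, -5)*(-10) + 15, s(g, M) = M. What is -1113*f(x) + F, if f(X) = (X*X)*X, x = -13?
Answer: 2445326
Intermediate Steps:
f(X) = X**3 (f(X) = X**2*X = X**3)
F = 65 (F = -5*(-10) + 15 = 50 + 15 = 65)
-1113*f(x) + F = -1113*(-13)**3 + 65 = -1113*(-2197) + 65 = 2445261 + 65 = 2445326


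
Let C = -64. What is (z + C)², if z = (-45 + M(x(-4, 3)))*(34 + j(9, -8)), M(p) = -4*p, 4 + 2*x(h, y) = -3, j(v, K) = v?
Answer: 1951609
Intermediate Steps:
x(h, y) = -7/2 (x(h, y) = -2 + (½)*(-3) = -2 - 3/2 = -7/2)
z = -1333 (z = (-45 - 4*(-7/2))*(34 + 9) = (-45 + 14)*43 = -31*43 = -1333)
(z + C)² = (-1333 - 64)² = (-1397)² = 1951609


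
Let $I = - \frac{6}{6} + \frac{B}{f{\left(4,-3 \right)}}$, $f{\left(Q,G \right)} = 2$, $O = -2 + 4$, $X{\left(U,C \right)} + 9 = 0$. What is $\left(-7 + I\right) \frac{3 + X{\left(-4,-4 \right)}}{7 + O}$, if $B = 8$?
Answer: $\frac{8}{3} \approx 2.6667$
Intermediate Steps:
$X{\left(U,C \right)} = -9$ ($X{\left(U,C \right)} = -9 + 0 = -9$)
$O = 2$
$I = 3$ ($I = - \frac{6}{6} + \frac{8}{2} = \left(-6\right) \frac{1}{6} + 8 \cdot \frac{1}{2} = -1 + 4 = 3$)
$\left(-7 + I\right) \frac{3 + X{\left(-4,-4 \right)}}{7 + O} = \left(-7 + 3\right) \frac{3 - 9}{7 + 2} = - 4 \left(- \frac{6}{9}\right) = - 4 \left(\left(-6\right) \frac{1}{9}\right) = \left(-4\right) \left(- \frac{2}{3}\right) = \frac{8}{3}$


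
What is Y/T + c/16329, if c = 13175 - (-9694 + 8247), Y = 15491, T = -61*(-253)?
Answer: 159537955/84001819 ≈ 1.8992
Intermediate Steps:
T = 15433
c = 14622 (c = 13175 - 1*(-1447) = 13175 + 1447 = 14622)
Y/T + c/16329 = 15491/15433 + 14622/16329 = 15491*(1/15433) + 14622*(1/16329) = 15491/15433 + 4874/5443 = 159537955/84001819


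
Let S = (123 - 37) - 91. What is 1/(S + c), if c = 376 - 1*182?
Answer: 1/189 ≈ 0.0052910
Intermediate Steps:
c = 194 (c = 376 - 182 = 194)
S = -5 (S = 86 - 91 = -5)
1/(S + c) = 1/(-5 + 194) = 1/189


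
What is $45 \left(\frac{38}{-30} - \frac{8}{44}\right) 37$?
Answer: $- \frac{26529}{11} \approx -2411.7$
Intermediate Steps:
$45 \left(\frac{38}{-30} - \frac{8}{44}\right) 37 = 45 \left(38 \left(- \frac{1}{30}\right) - \frac{2}{11}\right) 37 = 45 \left(- \frac{19}{15} - \frac{2}{11}\right) 37 = 45 \left(- \frac{239}{165}\right) 37 = \left(- \frac{717}{11}\right) 37 = - \frac{26529}{11}$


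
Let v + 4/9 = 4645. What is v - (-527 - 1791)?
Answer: 62663/9 ≈ 6962.6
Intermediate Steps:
v = 41801/9 (v = -4/9 + 4645 = 41801/9 ≈ 4644.6)
v - (-527 - 1791) = 41801/9 - (-527 - 1791) = 41801/9 - 1*(-2318) = 41801/9 + 2318 = 62663/9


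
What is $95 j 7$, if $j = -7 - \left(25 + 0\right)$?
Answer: $-21280$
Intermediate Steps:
$j = -32$ ($j = -7 - 25 = -32$)
$95 j 7 = 95 \left(-32\right) 7 = \left(-3040\right) 7 = -21280$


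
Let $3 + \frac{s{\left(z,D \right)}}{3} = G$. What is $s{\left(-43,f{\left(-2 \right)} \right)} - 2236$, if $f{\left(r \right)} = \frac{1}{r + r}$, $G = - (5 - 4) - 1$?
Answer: $-2251$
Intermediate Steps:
$G = -2$ ($G = - (5 - 4) - 1 = \left(-1\right) 1 - 1 = -1 - 1 = -2$)
$f{\left(r \right)} = \frac{1}{2 r}$
$s{\left(z,D \right)} = -15$ ($s{\left(z,D \right)} = -9 + 3 \left(-2\right) = -9 - 6 = -15$)
$s{\left(-43,f{\left(-2 \right)} \right)} - 2236 = -15 - 2236 = -2251$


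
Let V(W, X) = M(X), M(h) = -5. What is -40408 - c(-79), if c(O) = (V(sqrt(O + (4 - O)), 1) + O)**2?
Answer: -47464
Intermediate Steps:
V(W, X) = -5
c(O) = (-5 + O)**2
-40408 - c(-79) = -40408 - (-5 - 79)**2 = -40408 - 1*(-84)**2 = -40408 - 1*7056 = -40408 - 7056 = -47464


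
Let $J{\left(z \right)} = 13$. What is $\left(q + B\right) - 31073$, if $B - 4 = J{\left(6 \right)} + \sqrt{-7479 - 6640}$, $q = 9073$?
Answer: $-21983 + i \sqrt{14119} \approx -21983.0 + 118.82 i$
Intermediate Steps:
$B = 17 + i \sqrt{14119}$ ($B = 4 + \left(13 + \sqrt{-7479 - 6640}\right) = 4 + \left(13 + \sqrt{-14119}\right) = 4 + \left(13 + i \sqrt{14119}\right) = 17 + i \sqrt{14119} \approx 17.0 + 118.82 i$)
$\left(q + B\right) - 31073 = \left(9073 + \left(17 + i \sqrt{14119}\right)\right) - 31073 = \left(9090 + i \sqrt{14119}\right) - 31073 = -21983 + i \sqrt{14119}$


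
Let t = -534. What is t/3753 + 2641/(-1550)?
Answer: -3579791/1939050 ≈ -1.8462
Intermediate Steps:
t/3753 + 2641/(-1550) = -534/3753 + 2641/(-1550) = -534*1/3753 + 2641*(-1/1550) = -178/1251 - 2641/1550 = -3579791/1939050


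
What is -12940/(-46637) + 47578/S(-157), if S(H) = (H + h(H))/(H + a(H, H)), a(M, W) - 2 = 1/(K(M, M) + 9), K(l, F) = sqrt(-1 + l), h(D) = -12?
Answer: 82179524768236/1883715067 + 47578*I*sqrt(158)/40391 ≈ 43626.0 + 14.806*I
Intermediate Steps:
a(M, W) = 2 + 1/(9 + sqrt(-1 + M)) (a(M, W) = 2 + 1/(sqrt(-1 + M) + 9) = 2 + 1/(9 + sqrt(-1 + M)))
S(H) = (-12 + H)/(H + (19 + 2*sqrt(-1 + H))/(9 + sqrt(-1 + H))) (S(H) = (H - 12)/(H + (19 + 2*sqrt(-1 + H))/(9 + sqrt(-1 + H))) = (-12 + H)/(H + (19 + 2*sqrt(-1 + H))/(9 + sqrt(-1 + H))))
-12940/(-46637) + 47578/S(-157) = -12940/(-46637) + 47578/(((-12 - 157)*(9 + sqrt(-1 - 157))/(19 + 2*sqrt(-1 - 157) - 157*(9 + sqrt(-1 - 157))))) = -12940*(-1/46637) + 47578/((-169*(9 + sqrt(-158))/(19 + 2*sqrt(-158) - 157*(9 + sqrt(-158))))) = 12940/46637 + 47578/((-169*(9 + I*sqrt(158))/(19 + 2*(I*sqrt(158)) - 157*(9 + I*sqrt(158))))) = 12940/46637 + 47578/((-169*(9 + I*sqrt(158))/(19 + 2*I*sqrt(158) + (-1413 - 157*I*sqrt(158))))) = 12940/46637 + 47578/((-169*(9 + I*sqrt(158))/(-1394 - 155*I*sqrt(158)))) = 12940/46637 + 47578*(-(-1394 - 155*I*sqrt(158))/(169*(9 + I*sqrt(158)))) = 12940/46637 - 47578*(-1394 - 155*I*sqrt(158))/(169*(9 + I*sqrt(158)))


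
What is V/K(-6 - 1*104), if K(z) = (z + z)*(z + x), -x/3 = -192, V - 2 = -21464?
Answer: 10731/51260 ≈ 0.20934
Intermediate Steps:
V = -21462 (V = 2 - 21464 = -21462)
x = 576 (x = -3*(-192) = 576)
K(z) = 2*z*(576 + z) (K(z) = (z + z)*(z + 576) = (2*z)*(576 + z) = 2*z*(576 + z))
V/K(-6 - 1*104) = -21462*1/(2*(-6 - 1*104)*(576 + (-6 - 1*104))) = -21462*1/(2*(-6 - 104)*(576 + (-6 - 104))) = -21462*(-1/(220*(576 - 110))) = -21462/(2*(-110)*466) = -21462/(-102520) = -21462*(-1/102520) = 10731/51260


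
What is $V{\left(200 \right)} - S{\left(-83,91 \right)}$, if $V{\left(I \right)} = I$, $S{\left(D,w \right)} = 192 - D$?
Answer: $-75$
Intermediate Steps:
$V{\left(200 \right)} - S{\left(-83,91 \right)} = 200 - \left(192 - -83\right) = 200 - \left(192 + 83\right) = 200 - 275 = -75$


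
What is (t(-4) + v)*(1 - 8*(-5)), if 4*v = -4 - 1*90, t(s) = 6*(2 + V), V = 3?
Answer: 533/2 ≈ 266.50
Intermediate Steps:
t(s) = 30 (t(s) = 6*(2 + 3) = 6*5 = 30)
v = -47/2 (v = (-4 - 1*90)/4 = (-4 - 90)/4 = (1/4)*(-94) = -47/2 ≈ -23.500)
(t(-4) + v)*(1 - 8*(-5)) = (30 - 47/2)*(1 - 8*(-5)) = 13*(1 + 40)/2 = (13/2)*41 = 533/2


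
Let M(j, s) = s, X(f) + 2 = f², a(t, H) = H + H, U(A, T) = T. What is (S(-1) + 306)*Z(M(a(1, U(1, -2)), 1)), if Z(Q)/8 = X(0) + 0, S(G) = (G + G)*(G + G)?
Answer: -4960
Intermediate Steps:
a(t, H) = 2*H
X(f) = -2 + f²
S(G) = 4*G² (S(G) = (2*G)*(2*G) = 4*G²)
Z(Q) = -16 (Z(Q) = 8*((-2 + 0²) + 0) = 8*((-2 + 0) + 0) = 8*(-2 + 0) = 8*(-2) = -16)
(S(-1) + 306)*Z(M(a(1, U(1, -2)), 1)) = (4*(-1)² + 306)*(-16) = (4*1 + 306)*(-16) = (4 + 306)*(-16) = 310*(-16) = -4960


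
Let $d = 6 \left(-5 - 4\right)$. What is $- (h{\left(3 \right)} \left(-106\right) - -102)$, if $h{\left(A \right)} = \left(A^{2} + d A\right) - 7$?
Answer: $-17062$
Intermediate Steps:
$d = -54$ ($d = 6 \left(-9\right) = -54$)
$h{\left(A \right)} = -7 + A^{2} - 54 A$ ($h{\left(A \right)} = \left(A^{2} - 54 A\right) - 7 = -7 + A^{2} - 54 A$)
$- (h{\left(3 \right)} \left(-106\right) - -102) = - (\left(-7 + 3^{2} - 162\right) \left(-106\right) - -102) = - (\left(-7 + 9 - 162\right) \left(-106\right) + 102) = - (\left(-160\right) \left(-106\right) + 102) = - (16960 + 102) = \left(-1\right) 17062 = -17062$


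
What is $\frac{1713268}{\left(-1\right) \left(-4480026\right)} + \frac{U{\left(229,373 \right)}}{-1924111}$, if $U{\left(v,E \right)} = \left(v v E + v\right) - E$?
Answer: $- \frac{42167177142163}{4310033653443} \approx -9.7835$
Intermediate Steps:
$U{\left(v,E \right)} = v - E + E v^{2}$ ($U{\left(v,E \right)} = \left(v^{2} E + v\right) - E = \left(E v^{2} + v\right) - E = \left(v + E v^{2}\right) - E = v - E + E v^{2}$)
$\frac{1713268}{\left(-1\right) \left(-4480026\right)} + \frac{U{\left(229,373 \right)}}{-1924111} = \frac{1713268}{\left(-1\right) \left(-4480026\right)} + \frac{229 - 373 + 373 \cdot 229^{2}}{-1924111} = \frac{1713268}{4480026} + \left(229 - 373 + 373 \cdot 52441\right) \left(- \frac{1}{1924111}\right) = 1713268 \cdot \frac{1}{4480026} + \left(229 - 373 + 19560493\right) \left(- \frac{1}{1924111}\right) = \frac{856634}{2240013} + 19560349 \left(- \frac{1}{1924111}\right) = \frac{856634}{2240013} - \frac{19560349}{1924111} = - \frac{42167177142163}{4310033653443}$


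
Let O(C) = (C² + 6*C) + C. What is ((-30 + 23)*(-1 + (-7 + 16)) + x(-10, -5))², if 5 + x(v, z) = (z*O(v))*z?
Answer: 474721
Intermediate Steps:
O(C) = C² + 7*C
x(v, z) = -5 + v*z²*(7 + v) (x(v, z) = -5 + (z*(v*(7 + v)))*z = -5 + (v*z*(7 + v))*z = -5 + v*z²*(7 + v))
((-30 + 23)*(-1 + (-7 + 16)) + x(-10, -5))² = ((-30 + 23)*(-1 + (-7 + 16)) + (-5 - 10*(-5)²*(7 - 10)))² = (-7*(-1 + 9) + (-5 - 10*25*(-3)))² = (-7*8 + (-5 + 750))² = (-56 + 745)² = 689² = 474721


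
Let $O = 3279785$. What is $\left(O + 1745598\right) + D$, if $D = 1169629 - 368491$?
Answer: $5826521$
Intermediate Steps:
$D = 801138$ ($D = 1169629 - 368491 = 801138$)
$\left(O + 1745598\right) + D = \left(3279785 + 1745598\right) + 801138 = 5025383 + 801138 = 5826521$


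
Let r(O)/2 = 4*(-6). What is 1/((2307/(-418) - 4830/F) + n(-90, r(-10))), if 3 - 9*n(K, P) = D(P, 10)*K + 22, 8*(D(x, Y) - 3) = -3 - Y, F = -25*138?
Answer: 37620/282893 ≈ 0.13298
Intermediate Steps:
F = -3450
D(x, Y) = 21/8 - Y/8 (D(x, Y) = 3 + (-3 - Y)/8 = 3 + (-3/8 - Y/8) = 21/8 - Y/8)
r(O) = -48 (r(O) = 2*(4*(-6)) = 2*(-24) = -48)
n(K, P) = -19/9 - 11*K/72 (n(K, P) = ⅓ - ((21/8 - ⅛*10)*K + 22)/9 = ⅓ - ((21/8 - 5/4)*K + 22)/9 = ⅓ - (11*K/8 + 22)/9 = ⅓ - (22 + 11*K/8)/9 = ⅓ + (-22/9 - 11*K/72) = -19/9 - 11*K/72)
1/((2307/(-418) - 4830/F) + n(-90, r(-10))) = 1/((2307/(-418) - 4830/(-3450)) + (-19/9 - 11/72*(-90))) = 1/((2307*(-1/418) - 4830*(-1/3450)) + (-19/9 + 55/4)) = 1/((-2307/418 + 7/5) + 419/36) = 1/(-8609/2090 + 419/36) = 1/(282893/37620) = 37620/282893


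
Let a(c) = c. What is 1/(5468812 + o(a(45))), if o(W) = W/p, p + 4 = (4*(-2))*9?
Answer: 76/415629667 ≈ 1.8286e-7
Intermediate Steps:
p = -76 (p = -4 + (4*(-2))*9 = -4 - 8*9 = -4 - 72 = -76)
o(W) = -W/76 (o(W) = W/(-76) = W*(-1/76) = -W/76)
1/(5468812 + o(a(45))) = 1/(5468812 - 1/76*45) = 1/(5468812 - 45/76) = 1/(415629667/76) = 76/415629667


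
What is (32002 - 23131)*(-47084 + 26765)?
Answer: -180249849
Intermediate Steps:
(32002 - 23131)*(-47084 + 26765) = 8871*(-20319) = -180249849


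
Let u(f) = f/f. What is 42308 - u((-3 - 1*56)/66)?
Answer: 42307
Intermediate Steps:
u(f) = 1
42308 - u((-3 - 1*56)/66) = 42308 - 1*1 = 42308 - 1 = 42307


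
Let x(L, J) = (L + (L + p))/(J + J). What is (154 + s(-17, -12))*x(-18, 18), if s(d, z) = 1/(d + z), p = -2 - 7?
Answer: -22325/116 ≈ -192.46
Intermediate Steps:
p = -9
x(L, J) = (-9 + 2*L)/(2*J) (x(L, J) = (L + (L - 9))/(J + J) = (L + (-9 + L))/((2*J)) = (-9 + 2*L)*(1/(2*J)) = (-9 + 2*L)/(2*J))
(154 + s(-17, -12))*x(-18, 18) = (154 + 1/(-17 - 12))*((-9/2 - 18)/18) = (154 + 1/(-29))*((1/18)*(-45/2)) = (154 - 1/29)*(-5/4) = (4465/29)*(-5/4) = -22325/116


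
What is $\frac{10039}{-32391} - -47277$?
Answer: $\frac{1531339268}{32391} \approx 47277.0$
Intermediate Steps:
$\frac{10039}{-32391} - -47277 = 10039 \left(- \frac{1}{32391}\right) + 47277 = - \frac{10039}{32391} + 47277 = \frac{1531339268}{32391}$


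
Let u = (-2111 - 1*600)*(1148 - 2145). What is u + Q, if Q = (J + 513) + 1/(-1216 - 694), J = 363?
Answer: 5164149129/1910 ≈ 2.7037e+6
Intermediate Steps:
u = 2702867 (u = (-2111 - 600)*(-997) = -2711*(-997) = 2702867)
Q = 1673159/1910 (Q = (363 + 513) + 1/(-1216 - 694) = 876 + 1/(-1910) = 876 - 1/1910 = 1673159/1910 ≈ 876.00)
u + Q = 2702867 + 1673159/1910 = 5164149129/1910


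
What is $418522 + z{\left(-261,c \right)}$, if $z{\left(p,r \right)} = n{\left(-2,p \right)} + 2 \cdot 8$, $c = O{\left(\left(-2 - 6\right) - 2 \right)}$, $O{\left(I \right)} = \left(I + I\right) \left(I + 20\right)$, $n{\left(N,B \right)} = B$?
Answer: $418277$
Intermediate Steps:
$O{\left(I \right)} = 2 I \left(20 + I\right)$
$c = -200$ ($c = 2 \left(\left(-2 - 6\right) - 2\right) \left(20 - 10\right) = 2 \left(-8 - 2\right) \left(20 - 10\right) = 2 \left(-10\right) \left(20 - 10\right) = 2 \left(-10\right) 10 = -200$)
$z{\left(p,r \right)} = 16 + p$ ($z{\left(p,r \right)} = p + 2 \cdot 8 = p + 16 = 16 + p$)
$418522 + z{\left(-261,c \right)} = 418522 + \left(16 - 261\right) = 418522 - 245 = 418277$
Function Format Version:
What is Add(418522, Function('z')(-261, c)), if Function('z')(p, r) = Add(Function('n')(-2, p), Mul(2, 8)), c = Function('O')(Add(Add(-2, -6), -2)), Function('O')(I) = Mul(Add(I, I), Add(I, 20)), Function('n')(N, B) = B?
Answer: 418277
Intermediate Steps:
Function('O')(I) = Mul(2, I, Add(20, I)) (Function('O')(I) = Mul(Mul(2, I), Add(20, I)) = Mul(2, I, Add(20, I)))
c = -200 (c = Mul(2, Add(Add(-2, -6), -2), Add(20, Add(Add(-2, -6), -2))) = Mul(2, Add(-8, -2), Add(20, Add(-8, -2))) = Mul(2, -10, Add(20, -10)) = Mul(2, -10, 10) = -200)
Function('z')(p, r) = Add(16, p) (Function('z')(p, r) = Add(p, Mul(2, 8)) = Add(p, 16) = Add(16, p))
Add(418522, Function('z')(-261, c)) = Add(418522, Add(16, -261)) = Add(418522, -245) = 418277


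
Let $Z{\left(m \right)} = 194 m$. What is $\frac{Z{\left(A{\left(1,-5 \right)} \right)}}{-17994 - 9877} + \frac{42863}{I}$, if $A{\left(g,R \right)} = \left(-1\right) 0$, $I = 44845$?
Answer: $\frac{42863}{44845} \approx 0.9558$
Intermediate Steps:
$A{\left(g,R \right)} = 0$
$\frac{Z{\left(A{\left(1,-5 \right)} \right)}}{-17994 - 9877} + \frac{42863}{I} = \frac{194 \cdot 0}{-17994 - 9877} + \frac{42863}{44845} = \frac{0}{-27871} + 42863 \cdot \frac{1}{44845} = 0 \left(- \frac{1}{27871}\right) + \frac{42863}{44845} = 0 + \frac{42863}{44845} = \frac{42863}{44845}$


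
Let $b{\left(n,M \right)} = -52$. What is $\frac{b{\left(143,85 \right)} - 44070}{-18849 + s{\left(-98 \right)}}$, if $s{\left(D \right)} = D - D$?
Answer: $\frac{44122}{18849} \approx 2.3408$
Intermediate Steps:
$s{\left(D \right)} = 0$
$\frac{b{\left(143,85 \right)} - 44070}{-18849 + s{\left(-98 \right)}} = \frac{-52 - 44070}{-18849 + 0} = - \frac{44122}{-18849} = \left(-44122\right) \left(- \frac{1}{18849}\right) = \frac{44122}{18849}$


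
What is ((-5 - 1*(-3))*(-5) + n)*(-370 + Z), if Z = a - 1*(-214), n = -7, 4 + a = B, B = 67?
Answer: -279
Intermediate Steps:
a = 63 (a = -4 + 67 = 63)
Z = 277 (Z = 63 - 1*(-214) = 63 + 214 = 277)
((-5 - 1*(-3))*(-5) + n)*(-370 + Z) = ((-5 - 1*(-3))*(-5) - 7)*(-370 + 277) = ((-5 + 3)*(-5) - 7)*(-93) = (-2*(-5) - 7)*(-93) = (10 - 7)*(-93) = 3*(-93) = -279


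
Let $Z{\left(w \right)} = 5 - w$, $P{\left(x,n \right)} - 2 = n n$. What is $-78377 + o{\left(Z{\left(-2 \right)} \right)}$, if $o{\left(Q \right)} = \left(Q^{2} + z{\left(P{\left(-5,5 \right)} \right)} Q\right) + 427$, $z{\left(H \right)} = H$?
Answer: $-77712$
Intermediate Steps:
$P{\left(x,n \right)} = 2 + n^{2}$ ($P{\left(x,n \right)} = 2 + n n = 2 + n^{2}$)
$o{\left(Q \right)} = 427 + Q^{2} + 27 Q$ ($o{\left(Q \right)} = \left(Q^{2} + \left(2 + 5^{2}\right) Q\right) + 427 = \left(Q^{2} + \left(2 + 25\right) Q\right) + 427 = \left(Q^{2} + 27 Q\right) + 427 = 427 + Q^{2} + 27 Q$)
$-78377 + o{\left(Z{\left(-2 \right)} \right)} = -78377 + \left(427 + \left(5 - -2\right)^{2} + 27 \left(5 - -2\right)\right) = -78377 + \left(427 + \left(5 + 2\right)^{2} + 27 \left(5 + 2\right)\right) = -78377 + \left(427 + 7^{2} + 27 \cdot 7\right) = -78377 + \left(427 + 49 + 189\right) = -78377 + 665 = -77712$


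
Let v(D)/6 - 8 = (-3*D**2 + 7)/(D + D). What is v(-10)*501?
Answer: 680859/10 ≈ 68086.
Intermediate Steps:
v(D) = 48 + 3*(7 - 3*D**2)/D (v(D) = 48 + 6*((-3*D**2 + 7)/(D + D)) = 48 + 6*((7 - 3*D**2)/((2*D))) = 48 + 6*((7 - 3*D**2)*(1/(2*D))) = 48 + 6*((7 - 3*D**2)/(2*D)) = 48 + 3*(7 - 3*D**2)/D)
v(-10)*501 = (48 - 9*(-10) + 21/(-10))*501 = (48 + 90 + 21*(-1/10))*501 = (48 + 90 - 21/10)*501 = (1359/10)*501 = 680859/10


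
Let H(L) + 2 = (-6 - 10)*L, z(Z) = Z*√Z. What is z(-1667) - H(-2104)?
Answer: -33662 - 1667*I*√1667 ≈ -33662.0 - 68062.0*I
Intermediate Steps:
z(Z) = Z^(3/2)
H(L) = -2 - 16*L (H(L) = -2 + (-6 - 10)*L = -2 - 16*L)
z(-1667) - H(-2104) = (-1667)^(3/2) - (-2 - 16*(-2104)) = -1667*I*√1667 - (-2 + 33664) = -1667*I*√1667 - 1*33662 = -1667*I*√1667 - 33662 = -33662 - 1667*I*√1667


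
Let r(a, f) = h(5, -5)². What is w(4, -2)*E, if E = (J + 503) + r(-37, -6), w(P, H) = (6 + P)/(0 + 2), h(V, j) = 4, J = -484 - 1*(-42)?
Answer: 385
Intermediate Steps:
J = -442 (J = -484 + 42 = -442)
r(a, f) = 16 (r(a, f) = 4² = 16)
w(P, H) = 3 + P/2 (w(P, H) = (6 + P)/2 = (6 + P)*(½) = 3 + P/2)
E = 77 (E = (-442 + 503) + 16 = 61 + 16 = 77)
w(4, -2)*E = (3 + (½)*4)*77 = (3 + 2)*77 = 5*77 = 385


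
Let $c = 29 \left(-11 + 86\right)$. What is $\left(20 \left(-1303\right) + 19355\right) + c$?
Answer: $-4530$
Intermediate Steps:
$c = 2175$ ($c = 29 \cdot 75 = 2175$)
$\left(20 \left(-1303\right) + 19355\right) + c = \left(20 \left(-1303\right) + 19355\right) + 2175 = \left(-26060 + 19355\right) + 2175 = -6705 + 2175 = -4530$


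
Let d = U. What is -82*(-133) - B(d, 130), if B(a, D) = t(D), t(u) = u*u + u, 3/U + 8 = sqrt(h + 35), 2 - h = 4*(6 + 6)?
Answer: -6124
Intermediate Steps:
h = -46 (h = 2 - 4*(6 + 6) = 2 - 4*12 = 2 - 1*48 = 2 - 48 = -46)
U = 3/(-8 + I*sqrt(11)) (U = 3/(-8 + sqrt(-46 + 35)) = 3/(-8 + sqrt(-11)) = 3/(-8 + I*sqrt(11)) ≈ -0.32 - 0.13266*I)
d = -8/25 - I*sqrt(11)/25 ≈ -0.32 - 0.13266*I
t(u) = u + u**2 (t(u) = u**2 + u = u + u**2)
B(a, D) = D*(1 + D)
-82*(-133) - B(d, 130) = -82*(-133) - 130*(1 + 130) = 10906 - 130*131 = 10906 - 1*17030 = 10906 - 17030 = -6124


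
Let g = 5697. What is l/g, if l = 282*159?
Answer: 4982/633 ≈ 7.8705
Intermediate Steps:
l = 44838
l/g = 44838/5697 = 44838*(1/5697) = 4982/633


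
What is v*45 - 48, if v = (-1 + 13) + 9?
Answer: 897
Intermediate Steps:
v = 21 (v = 12 + 9 = 21)
v*45 - 48 = 21*45 - 48 = 945 - 48 = 897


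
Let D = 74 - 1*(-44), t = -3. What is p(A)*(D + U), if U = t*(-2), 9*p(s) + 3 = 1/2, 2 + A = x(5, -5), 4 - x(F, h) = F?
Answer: -310/9 ≈ -34.444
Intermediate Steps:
x(F, h) = 4 - F
A = -3 (A = -2 + (4 - 1*5) = -2 + (4 - 5) = -2 - 1 = -3)
p(s) = -5/18 (p(s) = -1/3 + (1/9)/2 = -1/3 + (1/9)*(1/2) = -1/3 + 1/18 = -5/18)
D = 118 (D = 74 + 44 = 118)
U = 6 (U = -3*(-2) = 6)
p(A)*(D + U) = -5*(118 + 6)/18 = -5/18*124 = -310/9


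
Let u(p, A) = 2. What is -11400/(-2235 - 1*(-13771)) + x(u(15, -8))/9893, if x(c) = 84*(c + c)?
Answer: -13613013/14265706 ≈ -0.95425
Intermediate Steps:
x(c) = 168*c (x(c) = 84*(2*c) = 168*c)
-11400/(-2235 - 1*(-13771)) + x(u(15, -8))/9893 = -11400/(-2235 - 1*(-13771)) + (168*2)/9893 = -11400/(-2235 + 13771) + 336*(1/9893) = -11400/11536 + 336/9893 = -11400*1/11536 + 336/9893 = -1425/1442 + 336/9893 = -13613013/14265706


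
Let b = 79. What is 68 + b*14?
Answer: 1174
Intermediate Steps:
68 + b*14 = 68 + 79*14 = 68 + 1106 = 1174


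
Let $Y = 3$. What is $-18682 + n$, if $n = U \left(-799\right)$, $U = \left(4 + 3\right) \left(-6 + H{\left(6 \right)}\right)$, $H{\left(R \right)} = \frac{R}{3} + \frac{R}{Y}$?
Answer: $-7496$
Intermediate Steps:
$H{\left(R \right)} = \frac{2 R}{3}$ ($H{\left(R \right)} = \frac{R}{3} + \frac{R}{3} = \frac{2 R}{3}$)
$U = -14$ ($U = \left(4 + 3\right) \left(-6 + \frac{2}{3} \cdot 6\right) = 7 \left(-6 + 4\right) = 7 \left(-2\right) = -14$)
$n = 11186$ ($n = \left(-14\right) \left(-799\right) = 11186$)
$-18682 + n = -18682 + 11186 = -7496$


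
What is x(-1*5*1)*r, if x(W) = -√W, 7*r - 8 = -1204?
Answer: 1196*I*√5/7 ≈ 382.05*I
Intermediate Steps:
r = -1196/7 (r = 8/7 + (⅐)*(-1204) = 8/7 - 172 = -1196/7 ≈ -170.86)
x(-1*5*1)*r = -√(-1*5*1)*(-1196/7) = -√(-5*1)*(-1196/7) = -√(-5)*(-1196/7) = -I*√5*(-1196/7) = 1196*I*√5/7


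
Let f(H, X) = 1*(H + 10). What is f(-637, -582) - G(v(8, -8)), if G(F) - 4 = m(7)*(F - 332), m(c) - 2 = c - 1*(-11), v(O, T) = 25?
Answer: 5509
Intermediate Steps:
m(c) = 13 + c (m(c) = 2 + (c - 1*(-11)) = 2 + (c + 11) = 2 + (11 + c) = 13 + c)
G(F) = -6636 + 20*F (G(F) = 4 + (13 + 7)*(F - 332) = 4 + 20*(-332 + F) = 4 + (-6640 + 20*F) = -6636 + 20*F)
f(H, X) = 10 + H (f(H, X) = 1*(10 + H) = 10 + H)
f(-637, -582) - G(v(8, -8)) = (10 - 637) - (-6636 + 20*25) = -627 - (-6636 + 500) = -627 - 1*(-6136) = -627 + 6136 = 5509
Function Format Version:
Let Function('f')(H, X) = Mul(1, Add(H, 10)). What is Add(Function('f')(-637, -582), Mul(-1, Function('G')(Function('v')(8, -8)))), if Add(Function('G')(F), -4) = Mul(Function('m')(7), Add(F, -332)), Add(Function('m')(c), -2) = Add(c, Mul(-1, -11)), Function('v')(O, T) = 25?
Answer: 5509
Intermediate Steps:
Function('m')(c) = Add(13, c) (Function('m')(c) = Add(2, Add(c, Mul(-1, -11))) = Add(2, Add(c, 11)) = Add(2, Add(11, c)) = Add(13, c))
Function('G')(F) = Add(-6636, Mul(20, F)) (Function('G')(F) = Add(4, Mul(Add(13, 7), Add(F, -332))) = Add(4, Mul(20, Add(-332, F))) = Add(4, Add(-6640, Mul(20, F))) = Add(-6636, Mul(20, F)))
Function('f')(H, X) = Add(10, H) (Function('f')(H, X) = Mul(1, Add(10, H)) = Add(10, H))
Add(Function('f')(-637, -582), Mul(-1, Function('G')(Function('v')(8, -8)))) = Add(Add(10, -637), Mul(-1, Add(-6636, Mul(20, 25)))) = Add(-627, Mul(-1, Add(-6636, 500))) = Add(-627, Mul(-1, -6136)) = Add(-627, 6136) = 5509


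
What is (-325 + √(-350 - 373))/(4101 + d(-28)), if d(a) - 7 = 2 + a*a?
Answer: -325/4894 + I*√723/4894 ≈ -0.066408 + 0.0054942*I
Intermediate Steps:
d(a) = 9 + a² (d(a) = 7 + (2 + a*a) = 7 + (2 + a²) = 9 + a²)
(-325 + √(-350 - 373))/(4101 + d(-28)) = (-325 + √(-350 - 373))/(4101 + (9 + (-28)²)) = (-325 + √(-723))/(4101 + (9 + 784)) = (-325 + I*√723)/(4101 + 793) = (-325 + I*√723)/4894 = (-325 + I*√723)*(1/4894) = -325/4894 + I*√723/4894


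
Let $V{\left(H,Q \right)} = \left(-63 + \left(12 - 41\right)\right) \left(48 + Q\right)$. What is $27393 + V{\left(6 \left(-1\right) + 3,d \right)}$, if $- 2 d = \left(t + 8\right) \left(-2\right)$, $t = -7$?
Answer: $22885$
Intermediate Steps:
$d = 1$ ($d = - \frac{\left(-7 + 8\right) \left(-2\right)}{2} = - \frac{1 \left(-2\right)}{2} = \left(- \frac{1}{2}\right) \left(-2\right) = 1$)
$V{\left(H,Q \right)} = -4416 - 92 Q$ ($V{\left(H,Q \right)} = \left(-63 + \left(12 - 41\right)\right) \left(48 + Q\right) = \left(-63 - 29\right) \left(48 + Q\right) = - 92 \left(48 + Q\right) = -4416 - 92 Q$)
$27393 + V{\left(6 \left(-1\right) + 3,d \right)} = 27393 - 4508 = 22885$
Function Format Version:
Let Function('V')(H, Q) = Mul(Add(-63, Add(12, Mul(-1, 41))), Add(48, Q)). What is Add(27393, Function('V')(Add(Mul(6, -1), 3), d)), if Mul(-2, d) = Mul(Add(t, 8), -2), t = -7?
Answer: 22885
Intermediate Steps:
d = 1 (d = Mul(Rational(-1, 2), Mul(Add(-7, 8), -2)) = Mul(Rational(-1, 2), Mul(1, -2)) = Mul(Rational(-1, 2), -2) = 1)
Function('V')(H, Q) = Add(-4416, Mul(-92, Q)) (Function('V')(H, Q) = Mul(Add(-63, Add(12, -41)), Add(48, Q)) = Mul(Add(-63, -29), Add(48, Q)) = Mul(-92, Add(48, Q)) = Add(-4416, Mul(-92, Q)))
Add(27393, Function('V')(Add(Mul(6, -1), 3), d)) = Add(27393, Add(-4416, Mul(-92, 1))) = Add(27393, Add(-4416, -92)) = Add(27393, -4508) = 22885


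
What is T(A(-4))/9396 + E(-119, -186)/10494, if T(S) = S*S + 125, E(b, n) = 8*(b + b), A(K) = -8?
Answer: -98189/608652 ≈ -0.16132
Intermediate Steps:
E(b, n) = 16*b (E(b, n) = 8*(2*b) = 16*b)
T(S) = 125 + S² (T(S) = S² + 125 = 125 + S²)
T(A(-4))/9396 + E(-119, -186)/10494 = (125 + (-8)²)/9396 + (16*(-119))/10494 = (125 + 64)*(1/9396) - 1904*1/10494 = 189*(1/9396) - 952/5247 = 7/348 - 952/5247 = -98189/608652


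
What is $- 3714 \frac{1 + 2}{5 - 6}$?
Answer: $11142$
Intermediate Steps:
$- 3714 \frac{1 + 2}{5 - 6} = - 3714 \frac{3}{-1} = - 3714 \cdot 3 \left(-1\right) = \left(-3714\right) \left(-3\right) = 11142$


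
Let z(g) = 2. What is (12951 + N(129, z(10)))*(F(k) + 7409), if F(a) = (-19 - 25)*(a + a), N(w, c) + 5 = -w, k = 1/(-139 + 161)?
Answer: 94909885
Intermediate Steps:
k = 1/22 ≈ 0.045455
N(w, c) = -5 - w
F(a) = -88*a
(12951 + N(129, z(10)))*(F(k) + 7409) = (12951 + (-5 - 1*129))*(-88*1/22 + 7409) = (12951 + (-5 - 129))*(-4 + 7409) = (12951 - 134)*7405 = 12817*7405 = 94909885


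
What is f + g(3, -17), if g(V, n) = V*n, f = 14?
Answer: -37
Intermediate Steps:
f + g(3, -17) = 14 + 3*(-17) = 14 - 51 = -37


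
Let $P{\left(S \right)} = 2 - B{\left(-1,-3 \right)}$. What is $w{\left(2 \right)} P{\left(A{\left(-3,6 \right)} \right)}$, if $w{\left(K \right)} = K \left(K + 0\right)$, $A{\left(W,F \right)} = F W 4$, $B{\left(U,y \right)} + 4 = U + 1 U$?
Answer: $32$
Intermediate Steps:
$B{\left(U,y \right)} = -4 + 2 U$ ($B{\left(U,y \right)} = -4 + \left(U + 1 U\right) = -4 + \left(U + U\right) = -4 + 2 U$)
$A{\left(W,F \right)} = 4 F W$
$P{\left(S \right)} = 8$ ($P{\left(S \right)} = 2 - \left(-4 + 2 \left(-1\right)\right) = 2 - \left(-4 - 2\right) = 2 - -6 = 2 + 6 = 8$)
$w{\left(K \right)} = K^{2}$ ($w{\left(K \right)} = K K = K^{2}$)
$w{\left(2 \right)} P{\left(A{\left(-3,6 \right)} \right)} = 2^{2} \cdot 8 = 4 \cdot 8 = 32$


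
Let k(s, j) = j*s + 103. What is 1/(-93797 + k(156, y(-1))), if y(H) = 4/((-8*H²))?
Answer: -1/93772 ≈ -1.0664e-5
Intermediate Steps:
y(H) = -1/(2*H²) (y(H) = 4*(-1/(8*H²)) = -1/(2*H²))
k(s, j) = 103 + j*s
1/(-93797 + k(156, y(-1))) = 1/(-93797 + (103 - ½/(-1)²*156)) = 1/(-93797 + (103 - ½*1*156)) = 1/(-93797 + (103 - ½*156)) = 1/(-93797 + (103 - 78)) = 1/(-93797 + 25) = 1/(-93772) = -1/93772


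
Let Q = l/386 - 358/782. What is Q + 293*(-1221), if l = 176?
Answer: -26997114778/75463 ≈ -3.5775e+5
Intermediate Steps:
Q = -139/75463 (Q = 176/386 - 358/782 = 176*(1/386) - 358*1/782 = 88/193 - 179/391 = -139/75463 ≈ -0.0018420)
Q + 293*(-1221) = -139/75463 + 293*(-1221) = -139/75463 - 357753 = -26997114778/75463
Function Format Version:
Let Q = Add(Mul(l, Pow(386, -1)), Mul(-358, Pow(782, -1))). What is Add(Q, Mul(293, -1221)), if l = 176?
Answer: Rational(-26997114778, 75463) ≈ -3.5775e+5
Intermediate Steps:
Q = Rational(-139, 75463) (Q = Add(Mul(176, Pow(386, -1)), Mul(-358, Pow(782, -1))) = Add(Mul(176, Rational(1, 386)), Mul(-358, Rational(1, 782))) = Add(Rational(88, 193), Rational(-179, 391)) = Rational(-139, 75463) ≈ -0.0018420)
Add(Q, Mul(293, -1221)) = Add(Rational(-139, 75463), Mul(293, -1221)) = Add(Rational(-139, 75463), -357753) = Rational(-26997114778, 75463)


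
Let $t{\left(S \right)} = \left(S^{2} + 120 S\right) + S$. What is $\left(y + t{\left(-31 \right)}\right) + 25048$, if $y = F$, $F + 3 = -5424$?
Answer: $16831$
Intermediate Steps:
$F = -5427$ ($F = -3 - 5424 = -5427$)
$y = -5427$
$t{\left(S \right)} = S^{2} + 121 S$
$\left(y + t{\left(-31 \right)}\right) + 25048 = \left(-5427 - 31 \left(121 - 31\right)\right) + 25048 = \left(-5427 - 2790\right) + 25048 = -8217 + 25048 = 16831$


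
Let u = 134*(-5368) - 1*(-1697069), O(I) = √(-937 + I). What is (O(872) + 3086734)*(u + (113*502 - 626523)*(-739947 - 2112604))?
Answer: 5017103299952993536 + 1625375979904*I*√65 ≈ 5.0171e+18 + 1.3104e+13*I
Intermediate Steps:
u = 977757 (u = -719312 + 1697069 = 977757)
(O(872) + 3086734)*(u + (113*502 - 626523)*(-739947 - 2112604)) = (√(-937 + 872) + 3086734)*(977757 + (113*502 - 626523)*(-739947 - 2112604)) = (√(-65) + 3086734)*(977757 + (56726 - 626523)*(-2852551)) = (I*√65 + 3086734)*(977757 - 569797*(-2852551)) = (3086734 + I*√65)*(977757 + 1625375002147) = (3086734 + I*√65)*1625375979904 = 5017103299952993536 + 1625375979904*I*√65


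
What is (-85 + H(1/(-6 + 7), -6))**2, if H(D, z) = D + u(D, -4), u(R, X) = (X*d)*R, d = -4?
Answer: 4624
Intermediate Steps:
u(R, X) = -4*R*X (u(R, X) = (X*(-4))*R = (-4*X)*R = -4*R*X)
H(D, z) = 17*D (H(D, z) = D - 4*D*(-4) = D + 16*D = 17*D)
(-85 + H(1/(-6 + 7), -6))**2 = (-85 + 17/(-6 + 7))**2 = (-85 + 17/1)**2 = (-85 + 17*1)**2 = (-85 + 17)**2 = (-68)**2 = 4624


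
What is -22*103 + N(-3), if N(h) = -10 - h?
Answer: -2273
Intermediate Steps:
-22*103 + N(-3) = -22*103 + (-10 - 1*(-3)) = -2266 + (-10 + 3) = -2266 - 7 = -2273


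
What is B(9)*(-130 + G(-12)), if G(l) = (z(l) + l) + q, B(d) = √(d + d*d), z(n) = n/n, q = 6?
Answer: -405*√10 ≈ -1280.7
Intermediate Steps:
z(n) = 1
B(d) = √(d + d²)
G(l) = 7 + l (G(l) = (1 + l) + 6 = 7 + l)
B(9)*(-130 + G(-12)) = √(9*(1 + 9))*(-130 + (7 - 12)) = √(9*10)*(-130 - 5) = √90*(-135) = (3*√10)*(-135) = -405*√10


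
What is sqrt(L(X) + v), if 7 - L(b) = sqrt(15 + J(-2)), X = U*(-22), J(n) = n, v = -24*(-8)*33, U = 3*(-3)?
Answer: sqrt(6343 - sqrt(13)) ≈ 79.620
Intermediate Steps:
U = -9
v = 6336 (v = 192*33 = 6336)
X = 198 (X = -9*(-22) = 198)
L(b) = 7 - sqrt(13) (L(b) = 7 - sqrt(15 - 2) = 7 - sqrt(13))
sqrt(L(X) + v) = sqrt((7 - sqrt(13)) + 6336) = sqrt(6343 - sqrt(13))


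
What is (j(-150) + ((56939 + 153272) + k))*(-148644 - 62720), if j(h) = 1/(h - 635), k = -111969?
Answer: -16300385127716/785 ≈ -2.0765e+10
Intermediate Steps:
j(h) = 1/(-635 + h)
(j(-150) + ((56939 + 153272) + k))*(-148644 - 62720) = (1/(-635 - 150) + ((56939 + 153272) - 111969))*(-148644 - 62720) = (1/(-785) + (210211 - 111969))*(-211364) = (-1/785 + 98242)*(-211364) = (77119969/785)*(-211364) = -16300385127716/785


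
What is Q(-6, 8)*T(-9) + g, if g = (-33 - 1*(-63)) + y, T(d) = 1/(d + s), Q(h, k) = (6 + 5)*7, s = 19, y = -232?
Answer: -1943/10 ≈ -194.30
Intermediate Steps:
Q(h, k) = 77 (Q(h, k) = 11*7 = 77)
T(d) = 1/(19 + d) (T(d) = 1/(d + 19) = 1/(19 + d))
g = -202 (g = (-33 - 1*(-63)) - 232 = (-33 + 63) - 232 = 30 - 232 = -202)
Q(-6, 8)*T(-9) + g = 77/(19 - 9) - 202 = 77/10 - 202 = -1943/10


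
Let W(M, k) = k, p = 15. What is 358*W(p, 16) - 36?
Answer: 5692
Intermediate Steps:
358*W(p, 16) - 36 = 358*16 - 36 = 5728 - 36 = 5692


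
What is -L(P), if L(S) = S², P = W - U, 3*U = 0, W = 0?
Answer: 0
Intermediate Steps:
U = 0 (U = (⅓)*0 = 0)
P = 0 (P = 0 - 1*0 = 0 + 0 = 0)
-L(P) = -1*0² = -1*0 = 0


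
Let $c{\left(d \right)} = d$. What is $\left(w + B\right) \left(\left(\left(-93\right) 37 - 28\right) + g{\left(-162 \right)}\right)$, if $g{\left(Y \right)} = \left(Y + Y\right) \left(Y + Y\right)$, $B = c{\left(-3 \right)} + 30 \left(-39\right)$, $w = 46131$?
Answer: $4563551706$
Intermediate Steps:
$B = -1173$ ($B = -3 + 30 \left(-39\right) = -3 - 1170 = -1173$)
$g{\left(Y \right)} = 4 Y^{2}$ ($g{\left(Y \right)} = 2 Y 2 Y = 4 Y^{2}$)
$\left(w + B\right) \left(\left(\left(-93\right) 37 - 28\right) + g{\left(-162 \right)}\right) = \left(46131 - 1173\right) \left(\left(\left(-93\right) 37 - 28\right) + 4 \left(-162\right)^{2}\right) = 44958 \left(\left(-3441 - 28\right) + 4 \cdot 26244\right) = 44958 \left(-3469 + 104976\right) = 44958 \cdot 101507 = 4563551706$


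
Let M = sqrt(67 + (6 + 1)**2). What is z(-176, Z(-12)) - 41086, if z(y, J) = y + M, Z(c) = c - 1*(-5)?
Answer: -41262 + 2*sqrt(29) ≈ -41251.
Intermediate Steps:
Z(c) = 5 + c (Z(c) = c + 5 = 5 + c)
M = 2*sqrt(29) (M = sqrt(67 + 7**2) = sqrt(67 + 49) = sqrt(116) = 2*sqrt(29) ≈ 10.770)
z(y, J) = y + 2*sqrt(29)
z(-176, Z(-12)) - 41086 = (-176 + 2*sqrt(29)) - 41086 = -41262 + 2*sqrt(29)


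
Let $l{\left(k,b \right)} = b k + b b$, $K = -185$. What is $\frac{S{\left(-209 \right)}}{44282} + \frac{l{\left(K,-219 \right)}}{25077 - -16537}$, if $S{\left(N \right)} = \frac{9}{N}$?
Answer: $\frac{409419759981}{192567494966} \approx 2.1261$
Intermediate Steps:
$l{\left(k,b \right)} = b^{2} + b k$ ($l{\left(k,b \right)} = b k + b^{2} = b^{2} + b k$)
$\frac{S{\left(-209 \right)}}{44282} + \frac{l{\left(K,-219 \right)}}{25077 - -16537} = \frac{9 \frac{1}{-209}}{44282} + \frac{\left(-219\right) \left(-219 - 185\right)}{25077 - -16537} = 9 \left(- \frac{1}{209}\right) \frac{1}{44282} + \frac{\left(-219\right) \left(-404\right)}{25077 + 16537} = \left(- \frac{9}{209}\right) \frac{1}{44282} + \frac{88476}{41614} = - \frac{9}{9254938} + 88476 \cdot \frac{1}{41614} = - \frac{9}{9254938} + \frac{44238}{20807} = \frac{409419759981}{192567494966}$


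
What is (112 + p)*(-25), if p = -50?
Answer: -1550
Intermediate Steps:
(112 + p)*(-25) = (112 - 50)*(-25) = 62*(-25) = -1550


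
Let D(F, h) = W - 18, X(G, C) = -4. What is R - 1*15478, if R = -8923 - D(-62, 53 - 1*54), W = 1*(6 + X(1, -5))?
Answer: -24385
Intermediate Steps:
W = 2 (W = 1*(6 - 4) = 1*2 = 2)
D(F, h) = -16 (D(F, h) = 2 - 18 = -16)
R = -8907 (R = -8923 - 1*(-16) = -8923 + 16 = -8907)
R - 1*15478 = -8907 - 1*15478 = -8907 - 15478 = -24385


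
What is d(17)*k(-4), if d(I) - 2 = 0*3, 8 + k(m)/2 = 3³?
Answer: 76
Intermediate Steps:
k(m) = 38 (k(m) = -16 + 2*3³ = -16 + 2*27 = -16 + 54 = 38)
d(I) = 2 (d(I) = 2 + 0*3 = 2 + 0 = 2)
d(17)*k(-4) = 2*38 = 76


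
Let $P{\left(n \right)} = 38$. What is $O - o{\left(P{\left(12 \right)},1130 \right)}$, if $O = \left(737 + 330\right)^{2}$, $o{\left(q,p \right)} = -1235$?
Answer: $1139724$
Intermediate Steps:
$O = 1138489$ ($O = 1067^{2} = 1138489$)
$O - o{\left(P{\left(12 \right)},1130 \right)} = 1138489 - -1235 = 1138489 + 1235 = 1139724$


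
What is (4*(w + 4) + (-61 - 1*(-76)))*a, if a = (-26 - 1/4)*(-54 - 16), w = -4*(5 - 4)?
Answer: 55125/2 ≈ 27563.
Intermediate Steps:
w = -4 (w = -4*1 = -4)
a = 3675/2 (a = (-26 - 1*¼)*(-70) = (-26 - ¼)*(-70) = -105/4*(-70) = 3675/2 ≈ 1837.5)
(4*(w + 4) + (-61 - 1*(-76)))*a = (4*(-4 + 4) + (-61 - 1*(-76)))*(3675/2) = (4*0 + (-61 + 76))*(3675/2) = (0 + 15)*(3675/2) = 15*(3675/2) = 55125/2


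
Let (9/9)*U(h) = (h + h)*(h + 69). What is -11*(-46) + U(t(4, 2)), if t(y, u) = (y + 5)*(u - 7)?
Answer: -1654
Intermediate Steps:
t(y, u) = (-7 + u)*(5 + y) (t(y, u) = (5 + y)*(-7 + u) = (-7 + u)*(5 + y))
U(h) = 2*h*(69 + h) (U(h) = (h + h)*(h + 69) = (2*h)*(69 + h) = 2*h*(69 + h))
-11*(-46) + U(t(4, 2)) = -11*(-46) + 2*(-35 - 7*4 + 5*2 + 2*4)*(69 + (-35 - 7*4 + 5*2 + 2*4)) = 506 + 2*(-35 - 28 + 10 + 8)*(69 + (-35 - 28 + 10 + 8)) = 506 + 2*(-45)*(69 - 45) = 506 + 2*(-45)*24 = 506 - 2160 = -1654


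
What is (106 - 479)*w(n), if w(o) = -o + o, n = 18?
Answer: 0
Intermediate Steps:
w(o) = 0
(106 - 479)*w(n) = (106 - 479)*0 = -373*0 = 0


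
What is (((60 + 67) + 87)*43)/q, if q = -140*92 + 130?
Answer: -4601/6375 ≈ -0.72173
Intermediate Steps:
q = -12750 (q = -12880 + 130 = -12750)
(((60 + 67) + 87)*43)/q = (((60 + 67) + 87)*43)/(-12750) = ((127 + 87)*43)*(-1/12750) = (214*43)*(-1/12750) = 9202*(-1/12750) = -4601/6375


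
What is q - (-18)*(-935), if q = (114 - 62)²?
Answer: -14126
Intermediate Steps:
q = 2704 (q = 52² = 2704)
q - (-18)*(-935) = 2704 - (-18)*(-935) = 2704 - 1*16830 = 2704 - 16830 = -14126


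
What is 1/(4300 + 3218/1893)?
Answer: 1893/8143118 ≈ 0.00023247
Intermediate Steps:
1/(4300 + 3218/1893) = 1/(8143118/1893) = 1893/8143118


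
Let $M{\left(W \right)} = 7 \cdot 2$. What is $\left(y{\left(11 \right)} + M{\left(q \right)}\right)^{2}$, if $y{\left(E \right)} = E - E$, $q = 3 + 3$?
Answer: $196$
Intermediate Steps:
$q = 6$
$y{\left(E \right)} = 0$
$M{\left(W \right)} = 14$
$\left(y{\left(11 \right)} + M{\left(q \right)}\right)^{2} = \left(0 + 14\right)^{2} = 14^{2} = 196$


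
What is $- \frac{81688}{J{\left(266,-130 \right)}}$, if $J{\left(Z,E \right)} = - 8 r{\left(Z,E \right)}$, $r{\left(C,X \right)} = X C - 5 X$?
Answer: $- \frac{10211}{33930} \approx -0.30094$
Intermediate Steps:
$r{\left(C,X \right)} = - 5 X + C X$ ($r{\left(C,X \right)} = C X - 5 X = - 5 X + C X$)
$J{\left(Z,E \right)} = - 8 E \left(-5 + Z\right)$
$- \frac{81688}{J{\left(266,-130 \right)}} = - \frac{81688}{8 \left(-130\right) \left(5 - 266\right)} = - \frac{81688}{8 \left(-130\right) \left(-261\right)} = - \frac{81688}{271440} = \left(-81688\right) \frac{1}{271440} = - \frac{10211}{33930}$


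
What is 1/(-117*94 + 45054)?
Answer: 1/34056 ≈ 2.9363e-5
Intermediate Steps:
1/(-117*94 + 45054) = 1/(-10998 + 45054) = 1/34056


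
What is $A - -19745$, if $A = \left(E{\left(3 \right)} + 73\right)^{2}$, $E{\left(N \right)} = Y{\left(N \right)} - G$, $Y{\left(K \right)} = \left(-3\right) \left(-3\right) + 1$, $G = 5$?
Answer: $25829$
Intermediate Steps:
$Y{\left(K \right)} = 10$ ($Y{\left(K \right)} = 9 + 1 = 10$)
$E{\left(N \right)} = 5$ ($E{\left(N \right)} = 10 - 5 = 5$)
$A = 6084$ ($A = \left(5 + 73\right)^{2} = 78^{2} = 6084$)
$A - -19745 = 6084 - -19745 = 6084 + 19745 = 25829$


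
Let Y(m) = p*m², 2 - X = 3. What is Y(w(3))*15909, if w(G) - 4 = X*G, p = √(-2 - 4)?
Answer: 15909*I*√6 ≈ 38969.0*I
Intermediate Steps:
X = -1 (X = 2 - 1*3 = 2 - 3 = -1)
p = I*√6 (p = √(-6) = I*√6 ≈ 2.4495*I)
w(G) = 4 - G
Y(m) = I*√6*m² (Y(m) = (I*√6)*m² = I*√6*m²)
Y(w(3))*15909 = (I*√6*(4 - 1*3)²)*15909 = (I*√6*(4 - 3)²)*15909 = (I*√6*1²)*15909 = (I*√6*1)*15909 = (I*√6)*15909 = 15909*I*√6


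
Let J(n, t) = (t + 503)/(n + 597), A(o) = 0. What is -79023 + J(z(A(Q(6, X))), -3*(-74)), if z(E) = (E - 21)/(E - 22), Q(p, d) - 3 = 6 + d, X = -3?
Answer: -207906323/2631 ≈ -79022.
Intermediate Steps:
Q(p, d) = 9 + d (Q(p, d) = 3 + (6 + d) = 9 + d)
z(E) = (-21 + E)/(-22 + E)
J(n, t) = (503 + t)/(597 + n)
-79023 + J(z(A(Q(6, X))), -3*(-74)) = -79023 + (503 - 3*(-74))/(597 + (-21 + 0)/(-22 + 0)) = -79023 + (503 + 222)/(597 - 21/(-22)) = -79023 + 725/(597 - 1/22*(-21)) = -79023 + 725/(597 + 21/22) = -79023 + 725/(13155/22) = -79023 + (22/13155)*725 = -79023 + 3190/2631 = -207906323/2631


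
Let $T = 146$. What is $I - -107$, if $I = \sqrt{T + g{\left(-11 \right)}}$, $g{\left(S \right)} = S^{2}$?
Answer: $107 + \sqrt{267} \approx 123.34$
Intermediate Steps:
$I = \sqrt{267}$ ($I = \sqrt{146 + \left(-11\right)^{2}} = \sqrt{146 + 121} = \sqrt{267} \approx 16.34$)
$I - -107 = \sqrt{267} - -107 = \sqrt{267} + 107 = 107 + \sqrt{267}$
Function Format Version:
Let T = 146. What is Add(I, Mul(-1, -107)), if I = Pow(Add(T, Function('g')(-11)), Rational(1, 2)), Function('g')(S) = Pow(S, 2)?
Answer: Add(107, Pow(267, Rational(1, 2))) ≈ 123.34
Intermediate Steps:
I = Pow(267, Rational(1, 2)) (I = Pow(Add(146, Pow(-11, 2)), Rational(1, 2)) = Pow(Add(146, 121), Rational(1, 2)) = Pow(267, Rational(1, 2)) ≈ 16.340)
Add(I, Mul(-1, -107)) = Add(Pow(267, Rational(1, 2)), Mul(-1, -107)) = Add(Pow(267, Rational(1, 2)), 107) = Add(107, Pow(267, Rational(1, 2)))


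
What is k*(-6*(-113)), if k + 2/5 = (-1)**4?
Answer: 2034/5 ≈ 406.80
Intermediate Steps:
k = 3/5 (k = -2/5 + (-1)**4 = -2/5 + 1 = 3/5 ≈ 0.60000)
k*(-6*(-113)) = 3*(-6*(-113))/5 = (3/5)*678 = 2034/5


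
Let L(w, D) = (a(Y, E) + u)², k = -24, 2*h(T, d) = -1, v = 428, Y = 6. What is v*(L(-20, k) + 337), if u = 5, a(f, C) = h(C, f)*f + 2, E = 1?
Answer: 151084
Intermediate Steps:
h(T, d) = -½ (h(T, d) = (½)*(-1) = -½)
a(f, C) = 2 - f/2 (a(f, C) = -f/2 + 2 = 2 - f/2)
L(w, D) = 16 (L(w, D) = ((2 - ½*6) + 5)² = ((2 - 3) + 5)² = (-1 + 5)² = 4² = 16)
v*(L(-20, k) + 337) = 428*(16 + 337) = 428*353 = 151084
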